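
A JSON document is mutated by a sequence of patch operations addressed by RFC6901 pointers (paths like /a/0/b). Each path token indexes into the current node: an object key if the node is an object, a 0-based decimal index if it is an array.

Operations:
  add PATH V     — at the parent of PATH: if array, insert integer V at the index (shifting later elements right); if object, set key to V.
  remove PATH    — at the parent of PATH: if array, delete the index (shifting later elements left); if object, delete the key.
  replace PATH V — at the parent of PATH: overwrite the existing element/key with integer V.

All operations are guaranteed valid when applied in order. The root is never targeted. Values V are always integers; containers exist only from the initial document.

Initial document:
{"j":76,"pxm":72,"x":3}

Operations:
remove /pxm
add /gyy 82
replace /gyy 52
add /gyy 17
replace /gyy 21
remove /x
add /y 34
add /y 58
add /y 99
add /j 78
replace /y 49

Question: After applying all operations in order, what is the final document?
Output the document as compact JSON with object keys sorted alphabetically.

Answer: {"gyy":21,"j":78,"y":49}

Derivation:
After op 1 (remove /pxm): {"j":76,"x":3}
After op 2 (add /gyy 82): {"gyy":82,"j":76,"x":3}
After op 3 (replace /gyy 52): {"gyy":52,"j":76,"x":3}
After op 4 (add /gyy 17): {"gyy":17,"j":76,"x":3}
After op 5 (replace /gyy 21): {"gyy":21,"j":76,"x":3}
After op 6 (remove /x): {"gyy":21,"j":76}
After op 7 (add /y 34): {"gyy":21,"j":76,"y":34}
After op 8 (add /y 58): {"gyy":21,"j":76,"y":58}
After op 9 (add /y 99): {"gyy":21,"j":76,"y":99}
After op 10 (add /j 78): {"gyy":21,"j":78,"y":99}
After op 11 (replace /y 49): {"gyy":21,"j":78,"y":49}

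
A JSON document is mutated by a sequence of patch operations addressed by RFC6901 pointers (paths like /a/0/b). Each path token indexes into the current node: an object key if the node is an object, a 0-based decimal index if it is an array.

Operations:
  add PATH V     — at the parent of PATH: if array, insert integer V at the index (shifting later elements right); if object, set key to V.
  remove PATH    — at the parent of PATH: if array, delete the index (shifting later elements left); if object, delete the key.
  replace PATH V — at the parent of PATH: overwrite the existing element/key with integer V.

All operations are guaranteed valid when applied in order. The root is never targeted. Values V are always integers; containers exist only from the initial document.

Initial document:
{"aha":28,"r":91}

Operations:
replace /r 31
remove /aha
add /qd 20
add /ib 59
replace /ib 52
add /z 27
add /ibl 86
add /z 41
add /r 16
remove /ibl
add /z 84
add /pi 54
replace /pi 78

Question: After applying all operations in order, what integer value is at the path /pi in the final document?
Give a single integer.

After op 1 (replace /r 31): {"aha":28,"r":31}
After op 2 (remove /aha): {"r":31}
After op 3 (add /qd 20): {"qd":20,"r":31}
After op 4 (add /ib 59): {"ib":59,"qd":20,"r":31}
After op 5 (replace /ib 52): {"ib":52,"qd":20,"r":31}
After op 6 (add /z 27): {"ib":52,"qd":20,"r":31,"z":27}
After op 7 (add /ibl 86): {"ib":52,"ibl":86,"qd":20,"r":31,"z":27}
After op 8 (add /z 41): {"ib":52,"ibl":86,"qd":20,"r":31,"z":41}
After op 9 (add /r 16): {"ib":52,"ibl":86,"qd":20,"r":16,"z":41}
After op 10 (remove /ibl): {"ib":52,"qd":20,"r":16,"z":41}
After op 11 (add /z 84): {"ib":52,"qd":20,"r":16,"z":84}
After op 12 (add /pi 54): {"ib":52,"pi":54,"qd":20,"r":16,"z":84}
After op 13 (replace /pi 78): {"ib":52,"pi":78,"qd":20,"r":16,"z":84}
Value at /pi: 78

Answer: 78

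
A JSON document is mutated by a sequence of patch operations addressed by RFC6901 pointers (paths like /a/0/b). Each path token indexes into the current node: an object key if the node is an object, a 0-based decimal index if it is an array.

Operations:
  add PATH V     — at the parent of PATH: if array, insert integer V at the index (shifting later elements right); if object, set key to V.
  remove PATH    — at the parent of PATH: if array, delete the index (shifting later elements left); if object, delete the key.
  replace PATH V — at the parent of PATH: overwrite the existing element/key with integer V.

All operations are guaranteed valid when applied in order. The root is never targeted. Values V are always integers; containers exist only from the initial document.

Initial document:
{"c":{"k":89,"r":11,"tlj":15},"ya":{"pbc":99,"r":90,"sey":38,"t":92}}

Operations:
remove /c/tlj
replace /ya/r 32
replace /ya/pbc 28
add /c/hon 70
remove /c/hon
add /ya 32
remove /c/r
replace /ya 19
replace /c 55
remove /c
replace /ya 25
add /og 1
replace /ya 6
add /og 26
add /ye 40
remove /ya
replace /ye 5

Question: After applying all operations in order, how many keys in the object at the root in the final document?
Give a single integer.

Answer: 2

Derivation:
After op 1 (remove /c/tlj): {"c":{"k":89,"r":11},"ya":{"pbc":99,"r":90,"sey":38,"t":92}}
After op 2 (replace /ya/r 32): {"c":{"k":89,"r":11},"ya":{"pbc":99,"r":32,"sey":38,"t":92}}
After op 3 (replace /ya/pbc 28): {"c":{"k":89,"r":11},"ya":{"pbc":28,"r":32,"sey":38,"t":92}}
After op 4 (add /c/hon 70): {"c":{"hon":70,"k":89,"r":11},"ya":{"pbc":28,"r":32,"sey":38,"t":92}}
After op 5 (remove /c/hon): {"c":{"k":89,"r":11},"ya":{"pbc":28,"r":32,"sey":38,"t":92}}
After op 6 (add /ya 32): {"c":{"k":89,"r":11},"ya":32}
After op 7 (remove /c/r): {"c":{"k":89},"ya":32}
After op 8 (replace /ya 19): {"c":{"k":89},"ya":19}
After op 9 (replace /c 55): {"c":55,"ya":19}
After op 10 (remove /c): {"ya":19}
After op 11 (replace /ya 25): {"ya":25}
After op 12 (add /og 1): {"og":1,"ya":25}
After op 13 (replace /ya 6): {"og":1,"ya":6}
After op 14 (add /og 26): {"og":26,"ya":6}
After op 15 (add /ye 40): {"og":26,"ya":6,"ye":40}
After op 16 (remove /ya): {"og":26,"ye":40}
After op 17 (replace /ye 5): {"og":26,"ye":5}
Size at the root: 2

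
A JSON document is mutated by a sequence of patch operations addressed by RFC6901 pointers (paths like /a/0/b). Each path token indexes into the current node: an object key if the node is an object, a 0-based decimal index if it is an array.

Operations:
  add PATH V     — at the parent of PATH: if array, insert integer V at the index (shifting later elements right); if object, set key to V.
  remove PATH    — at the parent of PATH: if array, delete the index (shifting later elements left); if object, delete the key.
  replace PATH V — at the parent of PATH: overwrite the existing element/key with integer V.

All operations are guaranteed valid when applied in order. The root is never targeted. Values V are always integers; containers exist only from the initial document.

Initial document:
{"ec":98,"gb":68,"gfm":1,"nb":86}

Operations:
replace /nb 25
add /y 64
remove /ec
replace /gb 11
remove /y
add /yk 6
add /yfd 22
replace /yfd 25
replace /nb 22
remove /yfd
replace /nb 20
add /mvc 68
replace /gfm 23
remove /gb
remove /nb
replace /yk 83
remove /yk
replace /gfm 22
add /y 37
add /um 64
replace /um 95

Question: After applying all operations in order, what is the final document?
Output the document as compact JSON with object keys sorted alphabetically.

After op 1 (replace /nb 25): {"ec":98,"gb":68,"gfm":1,"nb":25}
After op 2 (add /y 64): {"ec":98,"gb":68,"gfm":1,"nb":25,"y":64}
After op 3 (remove /ec): {"gb":68,"gfm":1,"nb":25,"y":64}
After op 4 (replace /gb 11): {"gb":11,"gfm":1,"nb":25,"y":64}
After op 5 (remove /y): {"gb":11,"gfm":1,"nb":25}
After op 6 (add /yk 6): {"gb":11,"gfm":1,"nb":25,"yk":6}
After op 7 (add /yfd 22): {"gb":11,"gfm":1,"nb":25,"yfd":22,"yk":6}
After op 8 (replace /yfd 25): {"gb":11,"gfm":1,"nb":25,"yfd":25,"yk":6}
After op 9 (replace /nb 22): {"gb":11,"gfm":1,"nb":22,"yfd":25,"yk":6}
After op 10 (remove /yfd): {"gb":11,"gfm":1,"nb":22,"yk":6}
After op 11 (replace /nb 20): {"gb":11,"gfm":1,"nb":20,"yk":6}
After op 12 (add /mvc 68): {"gb":11,"gfm":1,"mvc":68,"nb":20,"yk":6}
After op 13 (replace /gfm 23): {"gb":11,"gfm":23,"mvc":68,"nb":20,"yk":6}
After op 14 (remove /gb): {"gfm":23,"mvc":68,"nb":20,"yk":6}
After op 15 (remove /nb): {"gfm":23,"mvc":68,"yk":6}
After op 16 (replace /yk 83): {"gfm":23,"mvc":68,"yk":83}
After op 17 (remove /yk): {"gfm":23,"mvc":68}
After op 18 (replace /gfm 22): {"gfm":22,"mvc":68}
After op 19 (add /y 37): {"gfm":22,"mvc":68,"y":37}
After op 20 (add /um 64): {"gfm":22,"mvc":68,"um":64,"y":37}
After op 21 (replace /um 95): {"gfm":22,"mvc":68,"um":95,"y":37}

Answer: {"gfm":22,"mvc":68,"um":95,"y":37}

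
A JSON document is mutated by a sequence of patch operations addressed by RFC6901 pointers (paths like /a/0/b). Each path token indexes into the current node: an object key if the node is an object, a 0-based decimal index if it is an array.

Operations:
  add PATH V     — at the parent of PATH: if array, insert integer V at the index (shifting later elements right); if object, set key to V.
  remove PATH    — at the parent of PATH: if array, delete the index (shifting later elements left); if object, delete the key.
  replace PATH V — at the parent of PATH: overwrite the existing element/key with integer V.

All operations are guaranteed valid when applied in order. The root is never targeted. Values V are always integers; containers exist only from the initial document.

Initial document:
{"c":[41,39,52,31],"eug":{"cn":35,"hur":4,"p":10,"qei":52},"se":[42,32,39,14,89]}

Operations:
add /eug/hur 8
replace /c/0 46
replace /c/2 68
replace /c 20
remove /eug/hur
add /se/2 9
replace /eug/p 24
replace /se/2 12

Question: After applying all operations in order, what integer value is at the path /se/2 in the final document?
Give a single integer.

Answer: 12

Derivation:
After op 1 (add /eug/hur 8): {"c":[41,39,52,31],"eug":{"cn":35,"hur":8,"p":10,"qei":52},"se":[42,32,39,14,89]}
After op 2 (replace /c/0 46): {"c":[46,39,52,31],"eug":{"cn":35,"hur":8,"p":10,"qei":52},"se":[42,32,39,14,89]}
After op 3 (replace /c/2 68): {"c":[46,39,68,31],"eug":{"cn":35,"hur":8,"p":10,"qei":52},"se":[42,32,39,14,89]}
After op 4 (replace /c 20): {"c":20,"eug":{"cn":35,"hur":8,"p":10,"qei":52},"se":[42,32,39,14,89]}
After op 5 (remove /eug/hur): {"c":20,"eug":{"cn":35,"p":10,"qei":52},"se":[42,32,39,14,89]}
After op 6 (add /se/2 9): {"c":20,"eug":{"cn":35,"p":10,"qei":52},"se":[42,32,9,39,14,89]}
After op 7 (replace /eug/p 24): {"c":20,"eug":{"cn":35,"p":24,"qei":52},"se":[42,32,9,39,14,89]}
After op 8 (replace /se/2 12): {"c":20,"eug":{"cn":35,"p":24,"qei":52},"se":[42,32,12,39,14,89]}
Value at /se/2: 12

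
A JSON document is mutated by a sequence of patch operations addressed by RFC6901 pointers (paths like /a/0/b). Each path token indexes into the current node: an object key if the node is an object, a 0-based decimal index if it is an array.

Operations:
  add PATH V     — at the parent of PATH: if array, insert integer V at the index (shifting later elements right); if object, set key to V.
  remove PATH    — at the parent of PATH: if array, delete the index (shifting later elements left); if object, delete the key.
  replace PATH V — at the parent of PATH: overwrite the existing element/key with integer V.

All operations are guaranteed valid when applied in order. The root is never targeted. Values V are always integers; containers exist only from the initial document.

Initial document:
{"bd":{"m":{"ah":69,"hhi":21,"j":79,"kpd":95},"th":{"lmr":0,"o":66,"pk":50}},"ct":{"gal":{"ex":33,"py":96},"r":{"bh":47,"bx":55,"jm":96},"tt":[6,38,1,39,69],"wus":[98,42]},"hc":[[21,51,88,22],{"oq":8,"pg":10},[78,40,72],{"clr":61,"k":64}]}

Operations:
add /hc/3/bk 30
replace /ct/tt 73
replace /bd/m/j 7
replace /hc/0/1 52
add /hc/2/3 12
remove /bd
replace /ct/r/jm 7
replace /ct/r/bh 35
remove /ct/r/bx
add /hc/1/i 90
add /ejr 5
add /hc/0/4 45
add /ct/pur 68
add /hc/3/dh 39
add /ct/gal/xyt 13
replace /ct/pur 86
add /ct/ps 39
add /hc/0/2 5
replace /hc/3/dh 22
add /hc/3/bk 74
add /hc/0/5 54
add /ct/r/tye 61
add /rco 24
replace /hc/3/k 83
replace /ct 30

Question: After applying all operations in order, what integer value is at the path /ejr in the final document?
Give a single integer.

Answer: 5

Derivation:
After op 1 (add /hc/3/bk 30): {"bd":{"m":{"ah":69,"hhi":21,"j":79,"kpd":95},"th":{"lmr":0,"o":66,"pk":50}},"ct":{"gal":{"ex":33,"py":96},"r":{"bh":47,"bx":55,"jm":96},"tt":[6,38,1,39,69],"wus":[98,42]},"hc":[[21,51,88,22],{"oq":8,"pg":10},[78,40,72],{"bk":30,"clr":61,"k":64}]}
After op 2 (replace /ct/tt 73): {"bd":{"m":{"ah":69,"hhi":21,"j":79,"kpd":95},"th":{"lmr":0,"o":66,"pk":50}},"ct":{"gal":{"ex":33,"py":96},"r":{"bh":47,"bx":55,"jm":96},"tt":73,"wus":[98,42]},"hc":[[21,51,88,22],{"oq":8,"pg":10},[78,40,72],{"bk":30,"clr":61,"k":64}]}
After op 3 (replace /bd/m/j 7): {"bd":{"m":{"ah":69,"hhi":21,"j":7,"kpd":95},"th":{"lmr":0,"o":66,"pk":50}},"ct":{"gal":{"ex":33,"py":96},"r":{"bh":47,"bx":55,"jm":96},"tt":73,"wus":[98,42]},"hc":[[21,51,88,22],{"oq":8,"pg":10},[78,40,72],{"bk":30,"clr":61,"k":64}]}
After op 4 (replace /hc/0/1 52): {"bd":{"m":{"ah":69,"hhi":21,"j":7,"kpd":95},"th":{"lmr":0,"o":66,"pk":50}},"ct":{"gal":{"ex":33,"py":96},"r":{"bh":47,"bx":55,"jm":96},"tt":73,"wus":[98,42]},"hc":[[21,52,88,22],{"oq":8,"pg":10},[78,40,72],{"bk":30,"clr":61,"k":64}]}
After op 5 (add /hc/2/3 12): {"bd":{"m":{"ah":69,"hhi":21,"j":7,"kpd":95},"th":{"lmr":0,"o":66,"pk":50}},"ct":{"gal":{"ex":33,"py":96},"r":{"bh":47,"bx":55,"jm":96},"tt":73,"wus":[98,42]},"hc":[[21,52,88,22],{"oq":8,"pg":10},[78,40,72,12],{"bk":30,"clr":61,"k":64}]}
After op 6 (remove /bd): {"ct":{"gal":{"ex":33,"py":96},"r":{"bh":47,"bx":55,"jm":96},"tt":73,"wus":[98,42]},"hc":[[21,52,88,22],{"oq":8,"pg":10},[78,40,72,12],{"bk":30,"clr":61,"k":64}]}
After op 7 (replace /ct/r/jm 7): {"ct":{"gal":{"ex":33,"py":96},"r":{"bh":47,"bx":55,"jm":7},"tt":73,"wus":[98,42]},"hc":[[21,52,88,22],{"oq":8,"pg":10},[78,40,72,12],{"bk":30,"clr":61,"k":64}]}
After op 8 (replace /ct/r/bh 35): {"ct":{"gal":{"ex":33,"py":96},"r":{"bh":35,"bx":55,"jm":7},"tt":73,"wus":[98,42]},"hc":[[21,52,88,22],{"oq":8,"pg":10},[78,40,72,12],{"bk":30,"clr":61,"k":64}]}
After op 9 (remove /ct/r/bx): {"ct":{"gal":{"ex":33,"py":96},"r":{"bh":35,"jm":7},"tt":73,"wus":[98,42]},"hc":[[21,52,88,22],{"oq":8,"pg":10},[78,40,72,12],{"bk":30,"clr":61,"k":64}]}
After op 10 (add /hc/1/i 90): {"ct":{"gal":{"ex":33,"py":96},"r":{"bh":35,"jm":7},"tt":73,"wus":[98,42]},"hc":[[21,52,88,22],{"i":90,"oq":8,"pg":10},[78,40,72,12],{"bk":30,"clr":61,"k":64}]}
After op 11 (add /ejr 5): {"ct":{"gal":{"ex":33,"py":96},"r":{"bh":35,"jm":7},"tt":73,"wus":[98,42]},"ejr":5,"hc":[[21,52,88,22],{"i":90,"oq":8,"pg":10},[78,40,72,12],{"bk":30,"clr":61,"k":64}]}
After op 12 (add /hc/0/4 45): {"ct":{"gal":{"ex":33,"py":96},"r":{"bh":35,"jm":7},"tt":73,"wus":[98,42]},"ejr":5,"hc":[[21,52,88,22,45],{"i":90,"oq":8,"pg":10},[78,40,72,12],{"bk":30,"clr":61,"k":64}]}
After op 13 (add /ct/pur 68): {"ct":{"gal":{"ex":33,"py":96},"pur":68,"r":{"bh":35,"jm":7},"tt":73,"wus":[98,42]},"ejr":5,"hc":[[21,52,88,22,45],{"i":90,"oq":8,"pg":10},[78,40,72,12],{"bk":30,"clr":61,"k":64}]}
After op 14 (add /hc/3/dh 39): {"ct":{"gal":{"ex":33,"py":96},"pur":68,"r":{"bh":35,"jm":7},"tt":73,"wus":[98,42]},"ejr":5,"hc":[[21,52,88,22,45],{"i":90,"oq":8,"pg":10},[78,40,72,12],{"bk":30,"clr":61,"dh":39,"k":64}]}
After op 15 (add /ct/gal/xyt 13): {"ct":{"gal":{"ex":33,"py":96,"xyt":13},"pur":68,"r":{"bh":35,"jm":7},"tt":73,"wus":[98,42]},"ejr":5,"hc":[[21,52,88,22,45],{"i":90,"oq":8,"pg":10},[78,40,72,12],{"bk":30,"clr":61,"dh":39,"k":64}]}
After op 16 (replace /ct/pur 86): {"ct":{"gal":{"ex":33,"py":96,"xyt":13},"pur":86,"r":{"bh":35,"jm":7},"tt":73,"wus":[98,42]},"ejr":5,"hc":[[21,52,88,22,45],{"i":90,"oq":8,"pg":10},[78,40,72,12],{"bk":30,"clr":61,"dh":39,"k":64}]}
After op 17 (add /ct/ps 39): {"ct":{"gal":{"ex":33,"py":96,"xyt":13},"ps":39,"pur":86,"r":{"bh":35,"jm":7},"tt":73,"wus":[98,42]},"ejr":5,"hc":[[21,52,88,22,45],{"i":90,"oq":8,"pg":10},[78,40,72,12],{"bk":30,"clr":61,"dh":39,"k":64}]}
After op 18 (add /hc/0/2 5): {"ct":{"gal":{"ex":33,"py":96,"xyt":13},"ps":39,"pur":86,"r":{"bh":35,"jm":7},"tt":73,"wus":[98,42]},"ejr":5,"hc":[[21,52,5,88,22,45],{"i":90,"oq":8,"pg":10},[78,40,72,12],{"bk":30,"clr":61,"dh":39,"k":64}]}
After op 19 (replace /hc/3/dh 22): {"ct":{"gal":{"ex":33,"py":96,"xyt":13},"ps":39,"pur":86,"r":{"bh":35,"jm":7},"tt":73,"wus":[98,42]},"ejr":5,"hc":[[21,52,5,88,22,45],{"i":90,"oq":8,"pg":10},[78,40,72,12],{"bk":30,"clr":61,"dh":22,"k":64}]}
After op 20 (add /hc/3/bk 74): {"ct":{"gal":{"ex":33,"py":96,"xyt":13},"ps":39,"pur":86,"r":{"bh":35,"jm":7},"tt":73,"wus":[98,42]},"ejr":5,"hc":[[21,52,5,88,22,45],{"i":90,"oq":8,"pg":10},[78,40,72,12],{"bk":74,"clr":61,"dh":22,"k":64}]}
After op 21 (add /hc/0/5 54): {"ct":{"gal":{"ex":33,"py":96,"xyt":13},"ps":39,"pur":86,"r":{"bh":35,"jm":7},"tt":73,"wus":[98,42]},"ejr":5,"hc":[[21,52,5,88,22,54,45],{"i":90,"oq":8,"pg":10},[78,40,72,12],{"bk":74,"clr":61,"dh":22,"k":64}]}
After op 22 (add /ct/r/tye 61): {"ct":{"gal":{"ex":33,"py":96,"xyt":13},"ps":39,"pur":86,"r":{"bh":35,"jm":7,"tye":61},"tt":73,"wus":[98,42]},"ejr":5,"hc":[[21,52,5,88,22,54,45],{"i":90,"oq":8,"pg":10},[78,40,72,12],{"bk":74,"clr":61,"dh":22,"k":64}]}
After op 23 (add /rco 24): {"ct":{"gal":{"ex":33,"py":96,"xyt":13},"ps":39,"pur":86,"r":{"bh":35,"jm":7,"tye":61},"tt":73,"wus":[98,42]},"ejr":5,"hc":[[21,52,5,88,22,54,45],{"i":90,"oq":8,"pg":10},[78,40,72,12],{"bk":74,"clr":61,"dh":22,"k":64}],"rco":24}
After op 24 (replace /hc/3/k 83): {"ct":{"gal":{"ex":33,"py":96,"xyt":13},"ps":39,"pur":86,"r":{"bh":35,"jm":7,"tye":61},"tt":73,"wus":[98,42]},"ejr":5,"hc":[[21,52,5,88,22,54,45],{"i":90,"oq":8,"pg":10},[78,40,72,12],{"bk":74,"clr":61,"dh":22,"k":83}],"rco":24}
After op 25 (replace /ct 30): {"ct":30,"ejr":5,"hc":[[21,52,5,88,22,54,45],{"i":90,"oq":8,"pg":10},[78,40,72,12],{"bk":74,"clr":61,"dh":22,"k":83}],"rco":24}
Value at /ejr: 5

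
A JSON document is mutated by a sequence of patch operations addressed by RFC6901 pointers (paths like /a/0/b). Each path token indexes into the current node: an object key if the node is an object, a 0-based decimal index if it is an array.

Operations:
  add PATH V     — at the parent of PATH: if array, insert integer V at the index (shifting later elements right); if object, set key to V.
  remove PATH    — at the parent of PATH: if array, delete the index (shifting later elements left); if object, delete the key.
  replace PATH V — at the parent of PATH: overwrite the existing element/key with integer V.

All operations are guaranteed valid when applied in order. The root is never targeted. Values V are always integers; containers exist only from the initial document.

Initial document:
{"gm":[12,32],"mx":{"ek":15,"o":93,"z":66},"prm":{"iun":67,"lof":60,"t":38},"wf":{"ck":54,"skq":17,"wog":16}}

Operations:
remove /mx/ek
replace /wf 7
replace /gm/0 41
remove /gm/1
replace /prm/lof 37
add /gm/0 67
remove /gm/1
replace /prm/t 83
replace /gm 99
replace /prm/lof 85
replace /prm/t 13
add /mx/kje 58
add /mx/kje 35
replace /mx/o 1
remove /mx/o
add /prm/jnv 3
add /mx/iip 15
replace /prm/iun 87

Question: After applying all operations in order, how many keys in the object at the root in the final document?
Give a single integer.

Answer: 4

Derivation:
After op 1 (remove /mx/ek): {"gm":[12,32],"mx":{"o":93,"z":66},"prm":{"iun":67,"lof":60,"t":38},"wf":{"ck":54,"skq":17,"wog":16}}
After op 2 (replace /wf 7): {"gm":[12,32],"mx":{"o":93,"z":66},"prm":{"iun":67,"lof":60,"t":38},"wf":7}
After op 3 (replace /gm/0 41): {"gm":[41,32],"mx":{"o":93,"z":66},"prm":{"iun":67,"lof":60,"t":38},"wf":7}
After op 4 (remove /gm/1): {"gm":[41],"mx":{"o":93,"z":66},"prm":{"iun":67,"lof":60,"t":38},"wf":7}
After op 5 (replace /prm/lof 37): {"gm":[41],"mx":{"o":93,"z":66},"prm":{"iun":67,"lof":37,"t":38},"wf":7}
After op 6 (add /gm/0 67): {"gm":[67,41],"mx":{"o":93,"z":66},"prm":{"iun":67,"lof":37,"t":38},"wf":7}
After op 7 (remove /gm/1): {"gm":[67],"mx":{"o":93,"z":66},"prm":{"iun":67,"lof":37,"t":38},"wf":7}
After op 8 (replace /prm/t 83): {"gm":[67],"mx":{"o":93,"z":66},"prm":{"iun":67,"lof":37,"t":83},"wf":7}
After op 9 (replace /gm 99): {"gm":99,"mx":{"o":93,"z":66},"prm":{"iun":67,"lof":37,"t":83},"wf":7}
After op 10 (replace /prm/lof 85): {"gm":99,"mx":{"o":93,"z":66},"prm":{"iun":67,"lof":85,"t":83},"wf":7}
After op 11 (replace /prm/t 13): {"gm":99,"mx":{"o":93,"z":66},"prm":{"iun":67,"lof":85,"t":13},"wf":7}
After op 12 (add /mx/kje 58): {"gm":99,"mx":{"kje":58,"o":93,"z":66},"prm":{"iun":67,"lof":85,"t":13},"wf":7}
After op 13 (add /mx/kje 35): {"gm":99,"mx":{"kje":35,"o":93,"z":66},"prm":{"iun":67,"lof":85,"t":13},"wf":7}
After op 14 (replace /mx/o 1): {"gm":99,"mx":{"kje":35,"o":1,"z":66},"prm":{"iun":67,"lof":85,"t":13},"wf":7}
After op 15 (remove /mx/o): {"gm":99,"mx":{"kje":35,"z":66},"prm":{"iun":67,"lof":85,"t":13},"wf":7}
After op 16 (add /prm/jnv 3): {"gm":99,"mx":{"kje":35,"z":66},"prm":{"iun":67,"jnv":3,"lof":85,"t":13},"wf":7}
After op 17 (add /mx/iip 15): {"gm":99,"mx":{"iip":15,"kje":35,"z":66},"prm":{"iun":67,"jnv":3,"lof":85,"t":13},"wf":7}
After op 18 (replace /prm/iun 87): {"gm":99,"mx":{"iip":15,"kje":35,"z":66},"prm":{"iun":87,"jnv":3,"lof":85,"t":13},"wf":7}
Size at the root: 4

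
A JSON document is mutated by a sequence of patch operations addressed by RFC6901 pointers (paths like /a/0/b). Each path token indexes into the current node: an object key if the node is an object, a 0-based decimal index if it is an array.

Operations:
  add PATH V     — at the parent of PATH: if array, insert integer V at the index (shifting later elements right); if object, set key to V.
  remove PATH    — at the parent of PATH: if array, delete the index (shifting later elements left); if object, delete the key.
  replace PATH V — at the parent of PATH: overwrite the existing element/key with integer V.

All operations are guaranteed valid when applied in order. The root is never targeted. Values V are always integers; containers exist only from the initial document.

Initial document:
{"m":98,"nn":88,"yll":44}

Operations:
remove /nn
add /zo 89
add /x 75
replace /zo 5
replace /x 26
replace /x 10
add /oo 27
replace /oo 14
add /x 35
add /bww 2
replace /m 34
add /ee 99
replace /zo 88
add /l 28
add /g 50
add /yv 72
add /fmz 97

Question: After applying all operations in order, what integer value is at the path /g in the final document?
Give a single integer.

After op 1 (remove /nn): {"m":98,"yll":44}
After op 2 (add /zo 89): {"m":98,"yll":44,"zo":89}
After op 3 (add /x 75): {"m":98,"x":75,"yll":44,"zo":89}
After op 4 (replace /zo 5): {"m":98,"x":75,"yll":44,"zo":5}
After op 5 (replace /x 26): {"m":98,"x":26,"yll":44,"zo":5}
After op 6 (replace /x 10): {"m":98,"x":10,"yll":44,"zo":5}
After op 7 (add /oo 27): {"m":98,"oo":27,"x":10,"yll":44,"zo":5}
After op 8 (replace /oo 14): {"m":98,"oo":14,"x":10,"yll":44,"zo":5}
After op 9 (add /x 35): {"m":98,"oo":14,"x":35,"yll":44,"zo":5}
After op 10 (add /bww 2): {"bww":2,"m":98,"oo":14,"x":35,"yll":44,"zo":5}
After op 11 (replace /m 34): {"bww":2,"m":34,"oo":14,"x":35,"yll":44,"zo":5}
After op 12 (add /ee 99): {"bww":2,"ee":99,"m":34,"oo":14,"x":35,"yll":44,"zo":5}
After op 13 (replace /zo 88): {"bww":2,"ee":99,"m":34,"oo":14,"x":35,"yll":44,"zo":88}
After op 14 (add /l 28): {"bww":2,"ee":99,"l":28,"m":34,"oo":14,"x":35,"yll":44,"zo":88}
After op 15 (add /g 50): {"bww":2,"ee":99,"g":50,"l":28,"m":34,"oo":14,"x":35,"yll":44,"zo":88}
After op 16 (add /yv 72): {"bww":2,"ee":99,"g":50,"l":28,"m":34,"oo":14,"x":35,"yll":44,"yv":72,"zo":88}
After op 17 (add /fmz 97): {"bww":2,"ee":99,"fmz":97,"g":50,"l":28,"m":34,"oo":14,"x":35,"yll":44,"yv":72,"zo":88}
Value at /g: 50

Answer: 50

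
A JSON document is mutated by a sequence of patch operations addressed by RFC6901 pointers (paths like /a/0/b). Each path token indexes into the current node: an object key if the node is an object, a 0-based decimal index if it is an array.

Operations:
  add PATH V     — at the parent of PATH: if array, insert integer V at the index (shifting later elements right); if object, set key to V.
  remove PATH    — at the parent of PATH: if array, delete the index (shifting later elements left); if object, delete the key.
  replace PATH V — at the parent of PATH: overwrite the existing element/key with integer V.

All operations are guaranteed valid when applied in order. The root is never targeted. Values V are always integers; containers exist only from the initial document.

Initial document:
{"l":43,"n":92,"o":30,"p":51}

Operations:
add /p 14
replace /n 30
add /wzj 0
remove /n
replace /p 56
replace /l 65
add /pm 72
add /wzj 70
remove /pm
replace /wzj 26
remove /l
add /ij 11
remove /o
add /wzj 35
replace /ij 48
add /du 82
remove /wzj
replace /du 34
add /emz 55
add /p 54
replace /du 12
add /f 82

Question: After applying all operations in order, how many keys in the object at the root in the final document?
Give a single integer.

After op 1 (add /p 14): {"l":43,"n":92,"o":30,"p":14}
After op 2 (replace /n 30): {"l":43,"n":30,"o":30,"p":14}
After op 3 (add /wzj 0): {"l":43,"n":30,"o":30,"p":14,"wzj":0}
After op 4 (remove /n): {"l":43,"o":30,"p":14,"wzj":0}
After op 5 (replace /p 56): {"l":43,"o":30,"p":56,"wzj":0}
After op 6 (replace /l 65): {"l":65,"o":30,"p":56,"wzj":0}
After op 7 (add /pm 72): {"l":65,"o":30,"p":56,"pm":72,"wzj":0}
After op 8 (add /wzj 70): {"l":65,"o":30,"p":56,"pm":72,"wzj":70}
After op 9 (remove /pm): {"l":65,"o":30,"p":56,"wzj":70}
After op 10 (replace /wzj 26): {"l":65,"o":30,"p":56,"wzj":26}
After op 11 (remove /l): {"o":30,"p":56,"wzj":26}
After op 12 (add /ij 11): {"ij":11,"o":30,"p":56,"wzj":26}
After op 13 (remove /o): {"ij":11,"p":56,"wzj":26}
After op 14 (add /wzj 35): {"ij":11,"p":56,"wzj":35}
After op 15 (replace /ij 48): {"ij":48,"p":56,"wzj":35}
After op 16 (add /du 82): {"du":82,"ij":48,"p":56,"wzj":35}
After op 17 (remove /wzj): {"du":82,"ij":48,"p":56}
After op 18 (replace /du 34): {"du":34,"ij":48,"p":56}
After op 19 (add /emz 55): {"du":34,"emz":55,"ij":48,"p":56}
After op 20 (add /p 54): {"du":34,"emz":55,"ij":48,"p":54}
After op 21 (replace /du 12): {"du":12,"emz":55,"ij":48,"p":54}
After op 22 (add /f 82): {"du":12,"emz":55,"f":82,"ij":48,"p":54}
Size at the root: 5

Answer: 5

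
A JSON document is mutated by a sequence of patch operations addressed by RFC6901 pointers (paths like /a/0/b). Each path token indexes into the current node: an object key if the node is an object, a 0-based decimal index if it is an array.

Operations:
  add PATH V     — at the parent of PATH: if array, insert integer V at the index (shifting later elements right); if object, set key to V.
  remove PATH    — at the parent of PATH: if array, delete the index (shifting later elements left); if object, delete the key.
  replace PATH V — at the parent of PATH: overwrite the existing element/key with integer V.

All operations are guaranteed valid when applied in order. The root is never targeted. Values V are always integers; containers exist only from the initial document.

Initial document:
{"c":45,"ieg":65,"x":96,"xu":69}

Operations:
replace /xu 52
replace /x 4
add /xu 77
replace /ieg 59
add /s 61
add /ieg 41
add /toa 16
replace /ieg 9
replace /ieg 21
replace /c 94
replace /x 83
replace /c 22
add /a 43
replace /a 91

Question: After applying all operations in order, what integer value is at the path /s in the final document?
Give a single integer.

After op 1 (replace /xu 52): {"c":45,"ieg":65,"x":96,"xu":52}
After op 2 (replace /x 4): {"c":45,"ieg":65,"x":4,"xu":52}
After op 3 (add /xu 77): {"c":45,"ieg":65,"x":4,"xu":77}
After op 4 (replace /ieg 59): {"c":45,"ieg":59,"x":4,"xu":77}
After op 5 (add /s 61): {"c":45,"ieg":59,"s":61,"x":4,"xu":77}
After op 6 (add /ieg 41): {"c":45,"ieg":41,"s":61,"x":4,"xu":77}
After op 7 (add /toa 16): {"c":45,"ieg":41,"s":61,"toa":16,"x":4,"xu":77}
After op 8 (replace /ieg 9): {"c":45,"ieg":9,"s":61,"toa":16,"x":4,"xu":77}
After op 9 (replace /ieg 21): {"c":45,"ieg":21,"s":61,"toa":16,"x":4,"xu":77}
After op 10 (replace /c 94): {"c":94,"ieg":21,"s":61,"toa":16,"x":4,"xu":77}
After op 11 (replace /x 83): {"c":94,"ieg":21,"s":61,"toa":16,"x":83,"xu":77}
After op 12 (replace /c 22): {"c":22,"ieg":21,"s":61,"toa":16,"x":83,"xu":77}
After op 13 (add /a 43): {"a":43,"c":22,"ieg":21,"s":61,"toa":16,"x":83,"xu":77}
After op 14 (replace /a 91): {"a":91,"c":22,"ieg":21,"s":61,"toa":16,"x":83,"xu":77}
Value at /s: 61

Answer: 61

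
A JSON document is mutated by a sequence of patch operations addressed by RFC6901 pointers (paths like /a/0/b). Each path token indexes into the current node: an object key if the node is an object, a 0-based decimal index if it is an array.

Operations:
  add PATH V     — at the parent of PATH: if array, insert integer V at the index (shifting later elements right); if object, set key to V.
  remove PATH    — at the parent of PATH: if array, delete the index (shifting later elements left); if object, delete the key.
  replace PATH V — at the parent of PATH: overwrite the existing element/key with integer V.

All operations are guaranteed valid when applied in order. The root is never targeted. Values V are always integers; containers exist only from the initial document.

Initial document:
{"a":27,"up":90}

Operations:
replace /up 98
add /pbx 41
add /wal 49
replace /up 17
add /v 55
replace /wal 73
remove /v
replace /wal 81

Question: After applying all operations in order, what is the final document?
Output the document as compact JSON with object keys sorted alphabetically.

After op 1 (replace /up 98): {"a":27,"up":98}
After op 2 (add /pbx 41): {"a":27,"pbx":41,"up":98}
After op 3 (add /wal 49): {"a":27,"pbx":41,"up":98,"wal":49}
After op 4 (replace /up 17): {"a":27,"pbx":41,"up":17,"wal":49}
After op 5 (add /v 55): {"a":27,"pbx":41,"up":17,"v":55,"wal":49}
After op 6 (replace /wal 73): {"a":27,"pbx":41,"up":17,"v":55,"wal":73}
After op 7 (remove /v): {"a":27,"pbx":41,"up":17,"wal":73}
After op 8 (replace /wal 81): {"a":27,"pbx":41,"up":17,"wal":81}

Answer: {"a":27,"pbx":41,"up":17,"wal":81}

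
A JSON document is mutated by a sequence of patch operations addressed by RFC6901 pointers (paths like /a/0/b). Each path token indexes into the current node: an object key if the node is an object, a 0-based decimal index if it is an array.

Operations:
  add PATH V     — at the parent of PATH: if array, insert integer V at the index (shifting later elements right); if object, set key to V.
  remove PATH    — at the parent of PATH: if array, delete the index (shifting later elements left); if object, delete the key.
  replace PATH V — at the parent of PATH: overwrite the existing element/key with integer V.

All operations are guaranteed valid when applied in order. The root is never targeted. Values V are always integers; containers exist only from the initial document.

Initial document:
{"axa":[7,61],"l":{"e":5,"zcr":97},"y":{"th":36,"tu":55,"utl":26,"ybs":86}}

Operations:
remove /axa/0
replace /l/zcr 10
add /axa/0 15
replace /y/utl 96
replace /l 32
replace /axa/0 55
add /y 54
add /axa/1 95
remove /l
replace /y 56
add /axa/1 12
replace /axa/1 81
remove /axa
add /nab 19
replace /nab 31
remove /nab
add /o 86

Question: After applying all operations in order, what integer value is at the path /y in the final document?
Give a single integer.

Answer: 56

Derivation:
After op 1 (remove /axa/0): {"axa":[61],"l":{"e":5,"zcr":97},"y":{"th":36,"tu":55,"utl":26,"ybs":86}}
After op 2 (replace /l/zcr 10): {"axa":[61],"l":{"e":5,"zcr":10},"y":{"th":36,"tu":55,"utl":26,"ybs":86}}
After op 3 (add /axa/0 15): {"axa":[15,61],"l":{"e":5,"zcr":10},"y":{"th":36,"tu":55,"utl":26,"ybs":86}}
After op 4 (replace /y/utl 96): {"axa":[15,61],"l":{"e":5,"zcr":10},"y":{"th":36,"tu":55,"utl":96,"ybs":86}}
After op 5 (replace /l 32): {"axa":[15,61],"l":32,"y":{"th":36,"tu":55,"utl":96,"ybs":86}}
After op 6 (replace /axa/0 55): {"axa":[55,61],"l":32,"y":{"th":36,"tu":55,"utl":96,"ybs":86}}
After op 7 (add /y 54): {"axa":[55,61],"l":32,"y":54}
After op 8 (add /axa/1 95): {"axa":[55,95,61],"l":32,"y":54}
After op 9 (remove /l): {"axa":[55,95,61],"y":54}
After op 10 (replace /y 56): {"axa":[55,95,61],"y":56}
After op 11 (add /axa/1 12): {"axa":[55,12,95,61],"y":56}
After op 12 (replace /axa/1 81): {"axa":[55,81,95,61],"y":56}
After op 13 (remove /axa): {"y":56}
After op 14 (add /nab 19): {"nab":19,"y":56}
After op 15 (replace /nab 31): {"nab":31,"y":56}
After op 16 (remove /nab): {"y":56}
After op 17 (add /o 86): {"o":86,"y":56}
Value at /y: 56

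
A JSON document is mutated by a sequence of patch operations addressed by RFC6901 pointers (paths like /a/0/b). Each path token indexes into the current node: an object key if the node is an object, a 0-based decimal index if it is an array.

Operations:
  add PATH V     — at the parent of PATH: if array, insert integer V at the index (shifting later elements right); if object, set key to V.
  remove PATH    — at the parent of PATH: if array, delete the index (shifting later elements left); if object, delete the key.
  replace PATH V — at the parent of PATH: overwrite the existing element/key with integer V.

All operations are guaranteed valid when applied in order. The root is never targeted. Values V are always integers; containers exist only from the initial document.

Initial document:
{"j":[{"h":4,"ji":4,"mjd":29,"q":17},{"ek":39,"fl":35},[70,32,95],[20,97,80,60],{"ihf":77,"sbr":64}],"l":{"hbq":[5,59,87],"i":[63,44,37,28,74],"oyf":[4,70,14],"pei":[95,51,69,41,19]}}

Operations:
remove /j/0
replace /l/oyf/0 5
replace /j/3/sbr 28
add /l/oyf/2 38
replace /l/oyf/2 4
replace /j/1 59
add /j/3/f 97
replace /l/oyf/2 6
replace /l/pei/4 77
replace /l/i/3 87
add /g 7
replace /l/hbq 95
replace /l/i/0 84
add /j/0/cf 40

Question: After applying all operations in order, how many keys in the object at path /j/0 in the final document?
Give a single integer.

Answer: 3

Derivation:
After op 1 (remove /j/0): {"j":[{"ek":39,"fl":35},[70,32,95],[20,97,80,60],{"ihf":77,"sbr":64}],"l":{"hbq":[5,59,87],"i":[63,44,37,28,74],"oyf":[4,70,14],"pei":[95,51,69,41,19]}}
After op 2 (replace /l/oyf/0 5): {"j":[{"ek":39,"fl":35},[70,32,95],[20,97,80,60],{"ihf":77,"sbr":64}],"l":{"hbq":[5,59,87],"i":[63,44,37,28,74],"oyf":[5,70,14],"pei":[95,51,69,41,19]}}
After op 3 (replace /j/3/sbr 28): {"j":[{"ek":39,"fl":35},[70,32,95],[20,97,80,60],{"ihf":77,"sbr":28}],"l":{"hbq":[5,59,87],"i":[63,44,37,28,74],"oyf":[5,70,14],"pei":[95,51,69,41,19]}}
After op 4 (add /l/oyf/2 38): {"j":[{"ek":39,"fl":35},[70,32,95],[20,97,80,60],{"ihf":77,"sbr":28}],"l":{"hbq":[5,59,87],"i":[63,44,37,28,74],"oyf":[5,70,38,14],"pei":[95,51,69,41,19]}}
After op 5 (replace /l/oyf/2 4): {"j":[{"ek":39,"fl":35},[70,32,95],[20,97,80,60],{"ihf":77,"sbr":28}],"l":{"hbq":[5,59,87],"i":[63,44,37,28,74],"oyf":[5,70,4,14],"pei":[95,51,69,41,19]}}
After op 6 (replace /j/1 59): {"j":[{"ek":39,"fl":35},59,[20,97,80,60],{"ihf":77,"sbr":28}],"l":{"hbq":[5,59,87],"i":[63,44,37,28,74],"oyf":[5,70,4,14],"pei":[95,51,69,41,19]}}
After op 7 (add /j/3/f 97): {"j":[{"ek":39,"fl":35},59,[20,97,80,60],{"f":97,"ihf":77,"sbr":28}],"l":{"hbq":[5,59,87],"i":[63,44,37,28,74],"oyf":[5,70,4,14],"pei":[95,51,69,41,19]}}
After op 8 (replace /l/oyf/2 6): {"j":[{"ek":39,"fl":35},59,[20,97,80,60],{"f":97,"ihf":77,"sbr":28}],"l":{"hbq":[5,59,87],"i":[63,44,37,28,74],"oyf":[5,70,6,14],"pei":[95,51,69,41,19]}}
After op 9 (replace /l/pei/4 77): {"j":[{"ek":39,"fl":35},59,[20,97,80,60],{"f":97,"ihf":77,"sbr":28}],"l":{"hbq":[5,59,87],"i":[63,44,37,28,74],"oyf":[5,70,6,14],"pei":[95,51,69,41,77]}}
After op 10 (replace /l/i/3 87): {"j":[{"ek":39,"fl":35},59,[20,97,80,60],{"f":97,"ihf":77,"sbr":28}],"l":{"hbq":[5,59,87],"i":[63,44,37,87,74],"oyf":[5,70,6,14],"pei":[95,51,69,41,77]}}
After op 11 (add /g 7): {"g":7,"j":[{"ek":39,"fl":35},59,[20,97,80,60],{"f":97,"ihf":77,"sbr":28}],"l":{"hbq":[5,59,87],"i":[63,44,37,87,74],"oyf":[5,70,6,14],"pei":[95,51,69,41,77]}}
After op 12 (replace /l/hbq 95): {"g":7,"j":[{"ek":39,"fl":35},59,[20,97,80,60],{"f":97,"ihf":77,"sbr":28}],"l":{"hbq":95,"i":[63,44,37,87,74],"oyf":[5,70,6,14],"pei":[95,51,69,41,77]}}
After op 13 (replace /l/i/0 84): {"g":7,"j":[{"ek":39,"fl":35},59,[20,97,80,60],{"f":97,"ihf":77,"sbr":28}],"l":{"hbq":95,"i":[84,44,37,87,74],"oyf":[5,70,6,14],"pei":[95,51,69,41,77]}}
After op 14 (add /j/0/cf 40): {"g":7,"j":[{"cf":40,"ek":39,"fl":35},59,[20,97,80,60],{"f":97,"ihf":77,"sbr":28}],"l":{"hbq":95,"i":[84,44,37,87,74],"oyf":[5,70,6,14],"pei":[95,51,69,41,77]}}
Size at path /j/0: 3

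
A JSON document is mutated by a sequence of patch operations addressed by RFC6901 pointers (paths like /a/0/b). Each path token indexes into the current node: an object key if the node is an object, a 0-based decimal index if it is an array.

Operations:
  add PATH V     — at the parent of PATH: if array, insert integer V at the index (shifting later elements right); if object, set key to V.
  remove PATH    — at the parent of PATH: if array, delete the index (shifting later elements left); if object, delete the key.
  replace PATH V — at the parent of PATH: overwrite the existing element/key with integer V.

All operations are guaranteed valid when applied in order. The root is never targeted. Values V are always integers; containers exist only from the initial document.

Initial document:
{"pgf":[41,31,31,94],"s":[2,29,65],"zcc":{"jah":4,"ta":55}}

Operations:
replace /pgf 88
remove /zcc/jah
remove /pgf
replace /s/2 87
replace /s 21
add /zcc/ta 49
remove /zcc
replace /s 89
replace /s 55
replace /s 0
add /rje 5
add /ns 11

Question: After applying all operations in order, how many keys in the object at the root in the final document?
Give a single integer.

After op 1 (replace /pgf 88): {"pgf":88,"s":[2,29,65],"zcc":{"jah":4,"ta":55}}
After op 2 (remove /zcc/jah): {"pgf":88,"s":[2,29,65],"zcc":{"ta":55}}
After op 3 (remove /pgf): {"s":[2,29,65],"zcc":{"ta":55}}
After op 4 (replace /s/2 87): {"s":[2,29,87],"zcc":{"ta":55}}
After op 5 (replace /s 21): {"s":21,"zcc":{"ta":55}}
After op 6 (add /zcc/ta 49): {"s":21,"zcc":{"ta":49}}
After op 7 (remove /zcc): {"s":21}
After op 8 (replace /s 89): {"s":89}
After op 9 (replace /s 55): {"s":55}
After op 10 (replace /s 0): {"s":0}
After op 11 (add /rje 5): {"rje":5,"s":0}
After op 12 (add /ns 11): {"ns":11,"rje":5,"s":0}
Size at the root: 3

Answer: 3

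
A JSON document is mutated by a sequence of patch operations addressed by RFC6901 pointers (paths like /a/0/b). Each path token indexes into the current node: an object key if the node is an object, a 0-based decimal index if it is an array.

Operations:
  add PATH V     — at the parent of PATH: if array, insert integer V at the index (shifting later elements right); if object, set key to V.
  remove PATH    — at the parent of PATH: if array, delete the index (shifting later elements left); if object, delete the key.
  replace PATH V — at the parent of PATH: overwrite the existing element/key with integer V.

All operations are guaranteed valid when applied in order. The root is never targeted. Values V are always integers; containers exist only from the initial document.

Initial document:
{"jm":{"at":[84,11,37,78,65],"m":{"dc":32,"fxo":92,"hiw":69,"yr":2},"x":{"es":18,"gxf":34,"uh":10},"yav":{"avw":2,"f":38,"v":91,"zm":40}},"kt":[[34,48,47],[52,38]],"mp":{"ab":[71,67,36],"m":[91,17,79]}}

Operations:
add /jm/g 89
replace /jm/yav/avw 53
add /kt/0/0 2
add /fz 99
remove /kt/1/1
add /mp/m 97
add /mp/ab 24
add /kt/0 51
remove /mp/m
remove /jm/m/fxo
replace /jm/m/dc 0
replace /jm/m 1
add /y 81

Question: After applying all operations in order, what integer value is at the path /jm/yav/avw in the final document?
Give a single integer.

Answer: 53

Derivation:
After op 1 (add /jm/g 89): {"jm":{"at":[84,11,37,78,65],"g":89,"m":{"dc":32,"fxo":92,"hiw":69,"yr":2},"x":{"es":18,"gxf":34,"uh":10},"yav":{"avw":2,"f":38,"v":91,"zm":40}},"kt":[[34,48,47],[52,38]],"mp":{"ab":[71,67,36],"m":[91,17,79]}}
After op 2 (replace /jm/yav/avw 53): {"jm":{"at":[84,11,37,78,65],"g":89,"m":{"dc":32,"fxo":92,"hiw":69,"yr":2},"x":{"es":18,"gxf":34,"uh":10},"yav":{"avw":53,"f":38,"v":91,"zm":40}},"kt":[[34,48,47],[52,38]],"mp":{"ab":[71,67,36],"m":[91,17,79]}}
After op 3 (add /kt/0/0 2): {"jm":{"at":[84,11,37,78,65],"g":89,"m":{"dc":32,"fxo":92,"hiw":69,"yr":2},"x":{"es":18,"gxf":34,"uh":10},"yav":{"avw":53,"f":38,"v":91,"zm":40}},"kt":[[2,34,48,47],[52,38]],"mp":{"ab":[71,67,36],"m":[91,17,79]}}
After op 4 (add /fz 99): {"fz":99,"jm":{"at":[84,11,37,78,65],"g":89,"m":{"dc":32,"fxo":92,"hiw":69,"yr":2},"x":{"es":18,"gxf":34,"uh":10},"yav":{"avw":53,"f":38,"v":91,"zm":40}},"kt":[[2,34,48,47],[52,38]],"mp":{"ab":[71,67,36],"m":[91,17,79]}}
After op 5 (remove /kt/1/1): {"fz":99,"jm":{"at":[84,11,37,78,65],"g":89,"m":{"dc":32,"fxo":92,"hiw":69,"yr":2},"x":{"es":18,"gxf":34,"uh":10},"yav":{"avw":53,"f":38,"v":91,"zm":40}},"kt":[[2,34,48,47],[52]],"mp":{"ab":[71,67,36],"m":[91,17,79]}}
After op 6 (add /mp/m 97): {"fz":99,"jm":{"at":[84,11,37,78,65],"g":89,"m":{"dc":32,"fxo":92,"hiw":69,"yr":2},"x":{"es":18,"gxf":34,"uh":10},"yav":{"avw":53,"f":38,"v":91,"zm":40}},"kt":[[2,34,48,47],[52]],"mp":{"ab":[71,67,36],"m":97}}
After op 7 (add /mp/ab 24): {"fz":99,"jm":{"at":[84,11,37,78,65],"g":89,"m":{"dc":32,"fxo":92,"hiw":69,"yr":2},"x":{"es":18,"gxf":34,"uh":10},"yav":{"avw":53,"f":38,"v":91,"zm":40}},"kt":[[2,34,48,47],[52]],"mp":{"ab":24,"m":97}}
After op 8 (add /kt/0 51): {"fz":99,"jm":{"at":[84,11,37,78,65],"g":89,"m":{"dc":32,"fxo":92,"hiw":69,"yr":2},"x":{"es":18,"gxf":34,"uh":10},"yav":{"avw":53,"f":38,"v":91,"zm":40}},"kt":[51,[2,34,48,47],[52]],"mp":{"ab":24,"m":97}}
After op 9 (remove /mp/m): {"fz":99,"jm":{"at":[84,11,37,78,65],"g":89,"m":{"dc":32,"fxo":92,"hiw":69,"yr":2},"x":{"es":18,"gxf":34,"uh":10},"yav":{"avw":53,"f":38,"v":91,"zm":40}},"kt":[51,[2,34,48,47],[52]],"mp":{"ab":24}}
After op 10 (remove /jm/m/fxo): {"fz":99,"jm":{"at":[84,11,37,78,65],"g":89,"m":{"dc":32,"hiw":69,"yr":2},"x":{"es":18,"gxf":34,"uh":10},"yav":{"avw":53,"f":38,"v":91,"zm":40}},"kt":[51,[2,34,48,47],[52]],"mp":{"ab":24}}
After op 11 (replace /jm/m/dc 0): {"fz":99,"jm":{"at":[84,11,37,78,65],"g":89,"m":{"dc":0,"hiw":69,"yr":2},"x":{"es":18,"gxf":34,"uh":10},"yav":{"avw":53,"f":38,"v":91,"zm":40}},"kt":[51,[2,34,48,47],[52]],"mp":{"ab":24}}
After op 12 (replace /jm/m 1): {"fz":99,"jm":{"at":[84,11,37,78,65],"g":89,"m":1,"x":{"es":18,"gxf":34,"uh":10},"yav":{"avw":53,"f":38,"v":91,"zm":40}},"kt":[51,[2,34,48,47],[52]],"mp":{"ab":24}}
After op 13 (add /y 81): {"fz":99,"jm":{"at":[84,11,37,78,65],"g":89,"m":1,"x":{"es":18,"gxf":34,"uh":10},"yav":{"avw":53,"f":38,"v":91,"zm":40}},"kt":[51,[2,34,48,47],[52]],"mp":{"ab":24},"y":81}
Value at /jm/yav/avw: 53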